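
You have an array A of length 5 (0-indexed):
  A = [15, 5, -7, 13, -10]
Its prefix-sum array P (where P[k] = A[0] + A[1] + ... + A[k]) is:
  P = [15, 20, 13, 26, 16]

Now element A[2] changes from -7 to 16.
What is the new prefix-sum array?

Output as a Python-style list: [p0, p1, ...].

Change: A[2] -7 -> 16, delta = 23
P[k] for k < 2: unchanged (A[2] not included)
P[k] for k >= 2: shift by delta = 23
  P[0] = 15 + 0 = 15
  P[1] = 20 + 0 = 20
  P[2] = 13 + 23 = 36
  P[3] = 26 + 23 = 49
  P[4] = 16 + 23 = 39

Answer: [15, 20, 36, 49, 39]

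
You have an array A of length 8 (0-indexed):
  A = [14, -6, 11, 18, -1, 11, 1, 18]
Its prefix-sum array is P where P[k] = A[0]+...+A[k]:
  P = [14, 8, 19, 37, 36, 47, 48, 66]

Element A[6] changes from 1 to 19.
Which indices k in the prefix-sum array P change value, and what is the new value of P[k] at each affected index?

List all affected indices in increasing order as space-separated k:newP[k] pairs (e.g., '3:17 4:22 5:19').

Answer: 6:66 7:84

Derivation:
P[k] = A[0] + ... + A[k]
P[k] includes A[6] iff k >= 6
Affected indices: 6, 7, ..., 7; delta = 18
  P[6]: 48 + 18 = 66
  P[7]: 66 + 18 = 84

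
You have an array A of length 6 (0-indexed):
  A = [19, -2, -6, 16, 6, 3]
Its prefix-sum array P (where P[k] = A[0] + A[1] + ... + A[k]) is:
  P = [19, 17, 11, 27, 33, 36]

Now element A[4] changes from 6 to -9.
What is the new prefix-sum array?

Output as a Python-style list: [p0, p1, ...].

Answer: [19, 17, 11, 27, 18, 21]

Derivation:
Change: A[4] 6 -> -9, delta = -15
P[k] for k < 4: unchanged (A[4] not included)
P[k] for k >= 4: shift by delta = -15
  P[0] = 19 + 0 = 19
  P[1] = 17 + 0 = 17
  P[2] = 11 + 0 = 11
  P[3] = 27 + 0 = 27
  P[4] = 33 + -15 = 18
  P[5] = 36 + -15 = 21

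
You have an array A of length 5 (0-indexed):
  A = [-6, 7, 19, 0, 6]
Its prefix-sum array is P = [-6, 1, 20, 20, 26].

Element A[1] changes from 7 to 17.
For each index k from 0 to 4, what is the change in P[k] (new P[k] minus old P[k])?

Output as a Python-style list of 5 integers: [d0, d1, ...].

Answer: [0, 10, 10, 10, 10]

Derivation:
Element change: A[1] 7 -> 17, delta = 10
For k < 1: P[k] unchanged, delta_P[k] = 0
For k >= 1: P[k] shifts by exactly 10
Delta array: [0, 10, 10, 10, 10]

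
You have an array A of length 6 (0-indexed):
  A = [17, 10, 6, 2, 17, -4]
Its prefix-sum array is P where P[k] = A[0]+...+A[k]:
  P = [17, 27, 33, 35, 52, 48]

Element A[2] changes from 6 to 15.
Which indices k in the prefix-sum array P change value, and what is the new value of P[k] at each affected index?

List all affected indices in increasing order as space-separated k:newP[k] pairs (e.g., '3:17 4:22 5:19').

Answer: 2:42 3:44 4:61 5:57

Derivation:
P[k] = A[0] + ... + A[k]
P[k] includes A[2] iff k >= 2
Affected indices: 2, 3, ..., 5; delta = 9
  P[2]: 33 + 9 = 42
  P[3]: 35 + 9 = 44
  P[4]: 52 + 9 = 61
  P[5]: 48 + 9 = 57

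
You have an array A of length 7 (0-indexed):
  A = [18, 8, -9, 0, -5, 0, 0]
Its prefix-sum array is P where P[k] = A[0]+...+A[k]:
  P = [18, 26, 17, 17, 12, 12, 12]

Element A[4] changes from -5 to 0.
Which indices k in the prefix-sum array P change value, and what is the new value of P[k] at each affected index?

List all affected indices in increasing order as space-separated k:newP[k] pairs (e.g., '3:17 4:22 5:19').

P[k] = A[0] + ... + A[k]
P[k] includes A[4] iff k >= 4
Affected indices: 4, 5, ..., 6; delta = 5
  P[4]: 12 + 5 = 17
  P[5]: 12 + 5 = 17
  P[6]: 12 + 5 = 17

Answer: 4:17 5:17 6:17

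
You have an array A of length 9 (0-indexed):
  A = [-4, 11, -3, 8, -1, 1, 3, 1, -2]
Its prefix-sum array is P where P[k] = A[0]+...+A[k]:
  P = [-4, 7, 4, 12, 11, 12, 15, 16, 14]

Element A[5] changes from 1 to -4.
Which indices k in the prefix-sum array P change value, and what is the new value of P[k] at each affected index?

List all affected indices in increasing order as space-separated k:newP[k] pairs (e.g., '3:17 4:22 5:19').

Answer: 5:7 6:10 7:11 8:9

Derivation:
P[k] = A[0] + ... + A[k]
P[k] includes A[5] iff k >= 5
Affected indices: 5, 6, ..., 8; delta = -5
  P[5]: 12 + -5 = 7
  P[6]: 15 + -5 = 10
  P[7]: 16 + -5 = 11
  P[8]: 14 + -5 = 9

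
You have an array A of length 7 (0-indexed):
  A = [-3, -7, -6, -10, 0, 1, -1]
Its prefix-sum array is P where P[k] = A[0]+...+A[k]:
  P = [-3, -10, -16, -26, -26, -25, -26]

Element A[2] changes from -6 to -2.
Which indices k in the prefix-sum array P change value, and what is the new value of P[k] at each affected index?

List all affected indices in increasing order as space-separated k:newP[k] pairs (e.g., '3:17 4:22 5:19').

P[k] = A[0] + ... + A[k]
P[k] includes A[2] iff k >= 2
Affected indices: 2, 3, ..., 6; delta = 4
  P[2]: -16 + 4 = -12
  P[3]: -26 + 4 = -22
  P[4]: -26 + 4 = -22
  P[5]: -25 + 4 = -21
  P[6]: -26 + 4 = -22

Answer: 2:-12 3:-22 4:-22 5:-21 6:-22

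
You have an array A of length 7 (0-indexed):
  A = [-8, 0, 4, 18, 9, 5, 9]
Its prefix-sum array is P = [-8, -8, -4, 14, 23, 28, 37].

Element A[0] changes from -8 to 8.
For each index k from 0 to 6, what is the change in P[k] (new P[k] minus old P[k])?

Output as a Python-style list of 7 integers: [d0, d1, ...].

Element change: A[0] -8 -> 8, delta = 16
For k < 0: P[k] unchanged, delta_P[k] = 0
For k >= 0: P[k] shifts by exactly 16
Delta array: [16, 16, 16, 16, 16, 16, 16]

Answer: [16, 16, 16, 16, 16, 16, 16]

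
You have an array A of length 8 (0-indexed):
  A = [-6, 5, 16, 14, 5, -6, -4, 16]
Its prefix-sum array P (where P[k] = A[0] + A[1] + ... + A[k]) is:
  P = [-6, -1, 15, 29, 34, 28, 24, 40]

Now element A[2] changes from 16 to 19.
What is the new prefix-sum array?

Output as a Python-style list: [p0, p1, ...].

Change: A[2] 16 -> 19, delta = 3
P[k] for k < 2: unchanged (A[2] not included)
P[k] for k >= 2: shift by delta = 3
  P[0] = -6 + 0 = -6
  P[1] = -1 + 0 = -1
  P[2] = 15 + 3 = 18
  P[3] = 29 + 3 = 32
  P[4] = 34 + 3 = 37
  P[5] = 28 + 3 = 31
  P[6] = 24 + 3 = 27
  P[7] = 40 + 3 = 43

Answer: [-6, -1, 18, 32, 37, 31, 27, 43]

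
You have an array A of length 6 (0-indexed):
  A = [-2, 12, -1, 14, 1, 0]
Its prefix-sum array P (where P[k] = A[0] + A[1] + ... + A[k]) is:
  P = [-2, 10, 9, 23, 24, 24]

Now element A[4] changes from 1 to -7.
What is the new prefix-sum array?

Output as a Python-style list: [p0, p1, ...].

Change: A[4] 1 -> -7, delta = -8
P[k] for k < 4: unchanged (A[4] not included)
P[k] for k >= 4: shift by delta = -8
  P[0] = -2 + 0 = -2
  P[1] = 10 + 0 = 10
  P[2] = 9 + 0 = 9
  P[3] = 23 + 0 = 23
  P[4] = 24 + -8 = 16
  P[5] = 24 + -8 = 16

Answer: [-2, 10, 9, 23, 16, 16]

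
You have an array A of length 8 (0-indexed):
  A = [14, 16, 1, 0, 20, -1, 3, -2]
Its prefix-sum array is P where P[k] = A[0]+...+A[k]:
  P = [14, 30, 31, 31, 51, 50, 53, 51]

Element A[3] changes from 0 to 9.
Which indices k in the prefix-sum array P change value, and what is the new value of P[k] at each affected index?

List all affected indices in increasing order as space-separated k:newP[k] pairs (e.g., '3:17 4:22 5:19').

Answer: 3:40 4:60 5:59 6:62 7:60

Derivation:
P[k] = A[0] + ... + A[k]
P[k] includes A[3] iff k >= 3
Affected indices: 3, 4, ..., 7; delta = 9
  P[3]: 31 + 9 = 40
  P[4]: 51 + 9 = 60
  P[5]: 50 + 9 = 59
  P[6]: 53 + 9 = 62
  P[7]: 51 + 9 = 60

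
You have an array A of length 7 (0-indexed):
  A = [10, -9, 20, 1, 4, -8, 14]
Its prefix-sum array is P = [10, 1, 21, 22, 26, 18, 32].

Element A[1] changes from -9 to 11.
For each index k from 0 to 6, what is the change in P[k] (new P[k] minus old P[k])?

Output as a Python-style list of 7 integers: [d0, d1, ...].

Answer: [0, 20, 20, 20, 20, 20, 20]

Derivation:
Element change: A[1] -9 -> 11, delta = 20
For k < 1: P[k] unchanged, delta_P[k] = 0
For k >= 1: P[k] shifts by exactly 20
Delta array: [0, 20, 20, 20, 20, 20, 20]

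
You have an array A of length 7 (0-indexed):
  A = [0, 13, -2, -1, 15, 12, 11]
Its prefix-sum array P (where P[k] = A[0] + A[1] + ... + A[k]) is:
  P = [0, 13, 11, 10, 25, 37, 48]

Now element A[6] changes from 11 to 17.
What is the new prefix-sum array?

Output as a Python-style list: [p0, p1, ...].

Answer: [0, 13, 11, 10, 25, 37, 54]

Derivation:
Change: A[6] 11 -> 17, delta = 6
P[k] for k < 6: unchanged (A[6] not included)
P[k] for k >= 6: shift by delta = 6
  P[0] = 0 + 0 = 0
  P[1] = 13 + 0 = 13
  P[2] = 11 + 0 = 11
  P[3] = 10 + 0 = 10
  P[4] = 25 + 0 = 25
  P[5] = 37 + 0 = 37
  P[6] = 48 + 6 = 54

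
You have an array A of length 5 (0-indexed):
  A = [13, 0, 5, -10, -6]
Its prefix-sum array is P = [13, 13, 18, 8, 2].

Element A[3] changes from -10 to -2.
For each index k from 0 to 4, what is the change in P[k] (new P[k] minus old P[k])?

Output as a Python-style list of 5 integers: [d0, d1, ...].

Answer: [0, 0, 0, 8, 8]

Derivation:
Element change: A[3] -10 -> -2, delta = 8
For k < 3: P[k] unchanged, delta_P[k] = 0
For k >= 3: P[k] shifts by exactly 8
Delta array: [0, 0, 0, 8, 8]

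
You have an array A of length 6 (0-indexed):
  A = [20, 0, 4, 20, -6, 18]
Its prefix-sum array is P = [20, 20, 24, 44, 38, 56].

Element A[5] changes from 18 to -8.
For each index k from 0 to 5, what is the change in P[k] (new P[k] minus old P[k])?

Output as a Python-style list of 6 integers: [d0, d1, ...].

Answer: [0, 0, 0, 0, 0, -26]

Derivation:
Element change: A[5] 18 -> -8, delta = -26
For k < 5: P[k] unchanged, delta_P[k] = 0
For k >= 5: P[k] shifts by exactly -26
Delta array: [0, 0, 0, 0, 0, -26]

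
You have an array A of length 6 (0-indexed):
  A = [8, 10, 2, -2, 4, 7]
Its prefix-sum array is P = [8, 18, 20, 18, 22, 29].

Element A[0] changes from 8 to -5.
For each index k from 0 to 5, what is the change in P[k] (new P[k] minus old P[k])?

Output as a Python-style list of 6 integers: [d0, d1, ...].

Answer: [-13, -13, -13, -13, -13, -13]

Derivation:
Element change: A[0] 8 -> -5, delta = -13
For k < 0: P[k] unchanged, delta_P[k] = 0
For k >= 0: P[k] shifts by exactly -13
Delta array: [-13, -13, -13, -13, -13, -13]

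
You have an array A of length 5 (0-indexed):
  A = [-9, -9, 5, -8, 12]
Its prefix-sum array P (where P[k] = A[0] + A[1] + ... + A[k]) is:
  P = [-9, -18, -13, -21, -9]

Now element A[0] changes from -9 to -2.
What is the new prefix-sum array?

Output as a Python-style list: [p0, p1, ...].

Change: A[0] -9 -> -2, delta = 7
P[k] for k < 0: unchanged (A[0] not included)
P[k] for k >= 0: shift by delta = 7
  P[0] = -9 + 7 = -2
  P[1] = -18 + 7 = -11
  P[2] = -13 + 7 = -6
  P[3] = -21 + 7 = -14
  P[4] = -9 + 7 = -2

Answer: [-2, -11, -6, -14, -2]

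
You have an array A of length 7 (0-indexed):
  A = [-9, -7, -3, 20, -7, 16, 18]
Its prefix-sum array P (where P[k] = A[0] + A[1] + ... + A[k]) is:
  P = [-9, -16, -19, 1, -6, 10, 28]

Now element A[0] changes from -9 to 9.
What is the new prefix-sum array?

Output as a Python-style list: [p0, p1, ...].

Answer: [9, 2, -1, 19, 12, 28, 46]

Derivation:
Change: A[0] -9 -> 9, delta = 18
P[k] for k < 0: unchanged (A[0] not included)
P[k] for k >= 0: shift by delta = 18
  P[0] = -9 + 18 = 9
  P[1] = -16 + 18 = 2
  P[2] = -19 + 18 = -1
  P[3] = 1 + 18 = 19
  P[4] = -6 + 18 = 12
  P[5] = 10 + 18 = 28
  P[6] = 28 + 18 = 46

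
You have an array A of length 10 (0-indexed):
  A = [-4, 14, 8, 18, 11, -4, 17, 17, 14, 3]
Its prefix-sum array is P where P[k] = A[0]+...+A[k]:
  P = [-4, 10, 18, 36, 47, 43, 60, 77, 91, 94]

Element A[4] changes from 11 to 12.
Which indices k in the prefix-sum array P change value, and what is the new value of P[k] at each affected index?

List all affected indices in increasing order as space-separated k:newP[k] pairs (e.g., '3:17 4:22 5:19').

Answer: 4:48 5:44 6:61 7:78 8:92 9:95

Derivation:
P[k] = A[0] + ... + A[k]
P[k] includes A[4] iff k >= 4
Affected indices: 4, 5, ..., 9; delta = 1
  P[4]: 47 + 1 = 48
  P[5]: 43 + 1 = 44
  P[6]: 60 + 1 = 61
  P[7]: 77 + 1 = 78
  P[8]: 91 + 1 = 92
  P[9]: 94 + 1 = 95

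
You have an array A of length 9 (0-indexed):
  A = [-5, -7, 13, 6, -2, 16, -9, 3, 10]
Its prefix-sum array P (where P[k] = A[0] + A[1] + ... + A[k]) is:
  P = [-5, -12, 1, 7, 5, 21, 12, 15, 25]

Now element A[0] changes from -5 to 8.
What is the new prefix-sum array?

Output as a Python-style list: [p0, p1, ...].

Answer: [8, 1, 14, 20, 18, 34, 25, 28, 38]

Derivation:
Change: A[0] -5 -> 8, delta = 13
P[k] for k < 0: unchanged (A[0] not included)
P[k] for k >= 0: shift by delta = 13
  P[0] = -5 + 13 = 8
  P[1] = -12 + 13 = 1
  P[2] = 1 + 13 = 14
  P[3] = 7 + 13 = 20
  P[4] = 5 + 13 = 18
  P[5] = 21 + 13 = 34
  P[6] = 12 + 13 = 25
  P[7] = 15 + 13 = 28
  P[8] = 25 + 13 = 38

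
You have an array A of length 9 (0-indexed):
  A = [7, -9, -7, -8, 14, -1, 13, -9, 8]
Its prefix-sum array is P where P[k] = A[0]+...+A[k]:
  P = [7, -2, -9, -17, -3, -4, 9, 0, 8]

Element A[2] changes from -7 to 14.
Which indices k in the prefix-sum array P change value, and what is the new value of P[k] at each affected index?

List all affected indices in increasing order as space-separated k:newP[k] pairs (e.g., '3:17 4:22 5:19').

P[k] = A[0] + ... + A[k]
P[k] includes A[2] iff k >= 2
Affected indices: 2, 3, ..., 8; delta = 21
  P[2]: -9 + 21 = 12
  P[3]: -17 + 21 = 4
  P[4]: -3 + 21 = 18
  P[5]: -4 + 21 = 17
  P[6]: 9 + 21 = 30
  P[7]: 0 + 21 = 21
  P[8]: 8 + 21 = 29

Answer: 2:12 3:4 4:18 5:17 6:30 7:21 8:29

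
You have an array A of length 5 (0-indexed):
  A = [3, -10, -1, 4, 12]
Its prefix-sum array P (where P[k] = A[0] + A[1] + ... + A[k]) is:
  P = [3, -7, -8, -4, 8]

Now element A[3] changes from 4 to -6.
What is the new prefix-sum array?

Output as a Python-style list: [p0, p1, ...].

Change: A[3] 4 -> -6, delta = -10
P[k] for k < 3: unchanged (A[3] not included)
P[k] for k >= 3: shift by delta = -10
  P[0] = 3 + 0 = 3
  P[1] = -7 + 0 = -7
  P[2] = -8 + 0 = -8
  P[3] = -4 + -10 = -14
  P[4] = 8 + -10 = -2

Answer: [3, -7, -8, -14, -2]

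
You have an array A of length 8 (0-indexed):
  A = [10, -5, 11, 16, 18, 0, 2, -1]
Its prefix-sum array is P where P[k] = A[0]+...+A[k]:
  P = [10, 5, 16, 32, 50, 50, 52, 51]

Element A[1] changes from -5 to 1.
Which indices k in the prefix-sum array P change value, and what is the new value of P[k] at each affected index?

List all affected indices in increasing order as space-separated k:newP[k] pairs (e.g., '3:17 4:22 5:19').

P[k] = A[0] + ... + A[k]
P[k] includes A[1] iff k >= 1
Affected indices: 1, 2, ..., 7; delta = 6
  P[1]: 5 + 6 = 11
  P[2]: 16 + 6 = 22
  P[3]: 32 + 6 = 38
  P[4]: 50 + 6 = 56
  P[5]: 50 + 6 = 56
  P[6]: 52 + 6 = 58
  P[7]: 51 + 6 = 57

Answer: 1:11 2:22 3:38 4:56 5:56 6:58 7:57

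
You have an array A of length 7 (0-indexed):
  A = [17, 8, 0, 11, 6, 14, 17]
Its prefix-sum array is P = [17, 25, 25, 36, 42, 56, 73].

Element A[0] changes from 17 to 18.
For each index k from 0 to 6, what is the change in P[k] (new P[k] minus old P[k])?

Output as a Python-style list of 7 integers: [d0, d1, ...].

Answer: [1, 1, 1, 1, 1, 1, 1]

Derivation:
Element change: A[0] 17 -> 18, delta = 1
For k < 0: P[k] unchanged, delta_P[k] = 0
For k >= 0: P[k] shifts by exactly 1
Delta array: [1, 1, 1, 1, 1, 1, 1]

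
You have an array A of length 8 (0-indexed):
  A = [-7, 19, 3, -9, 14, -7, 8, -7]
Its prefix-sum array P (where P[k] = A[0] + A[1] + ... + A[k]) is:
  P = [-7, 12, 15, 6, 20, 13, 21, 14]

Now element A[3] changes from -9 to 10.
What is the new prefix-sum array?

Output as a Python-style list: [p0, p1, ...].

Answer: [-7, 12, 15, 25, 39, 32, 40, 33]

Derivation:
Change: A[3] -9 -> 10, delta = 19
P[k] for k < 3: unchanged (A[3] not included)
P[k] for k >= 3: shift by delta = 19
  P[0] = -7 + 0 = -7
  P[1] = 12 + 0 = 12
  P[2] = 15 + 0 = 15
  P[3] = 6 + 19 = 25
  P[4] = 20 + 19 = 39
  P[5] = 13 + 19 = 32
  P[6] = 21 + 19 = 40
  P[7] = 14 + 19 = 33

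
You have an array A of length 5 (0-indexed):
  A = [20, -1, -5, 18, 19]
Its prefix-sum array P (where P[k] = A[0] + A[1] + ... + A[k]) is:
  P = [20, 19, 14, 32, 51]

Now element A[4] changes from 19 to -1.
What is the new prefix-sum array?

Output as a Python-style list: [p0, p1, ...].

Change: A[4] 19 -> -1, delta = -20
P[k] for k < 4: unchanged (A[4] not included)
P[k] for k >= 4: shift by delta = -20
  P[0] = 20 + 0 = 20
  P[1] = 19 + 0 = 19
  P[2] = 14 + 0 = 14
  P[3] = 32 + 0 = 32
  P[4] = 51 + -20 = 31

Answer: [20, 19, 14, 32, 31]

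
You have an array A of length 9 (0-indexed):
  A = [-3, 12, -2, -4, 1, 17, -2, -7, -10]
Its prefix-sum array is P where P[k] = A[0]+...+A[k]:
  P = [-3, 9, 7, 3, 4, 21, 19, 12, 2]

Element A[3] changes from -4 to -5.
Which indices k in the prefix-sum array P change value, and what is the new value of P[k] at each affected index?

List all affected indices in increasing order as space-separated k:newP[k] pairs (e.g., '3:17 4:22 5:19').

Answer: 3:2 4:3 5:20 6:18 7:11 8:1

Derivation:
P[k] = A[0] + ... + A[k]
P[k] includes A[3] iff k >= 3
Affected indices: 3, 4, ..., 8; delta = -1
  P[3]: 3 + -1 = 2
  P[4]: 4 + -1 = 3
  P[5]: 21 + -1 = 20
  P[6]: 19 + -1 = 18
  P[7]: 12 + -1 = 11
  P[8]: 2 + -1 = 1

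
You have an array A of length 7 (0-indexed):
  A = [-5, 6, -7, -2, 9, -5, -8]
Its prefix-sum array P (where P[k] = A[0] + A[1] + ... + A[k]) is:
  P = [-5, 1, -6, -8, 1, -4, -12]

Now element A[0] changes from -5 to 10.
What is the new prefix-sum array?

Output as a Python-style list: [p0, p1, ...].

Change: A[0] -5 -> 10, delta = 15
P[k] for k < 0: unchanged (A[0] not included)
P[k] for k >= 0: shift by delta = 15
  P[0] = -5 + 15 = 10
  P[1] = 1 + 15 = 16
  P[2] = -6 + 15 = 9
  P[3] = -8 + 15 = 7
  P[4] = 1 + 15 = 16
  P[5] = -4 + 15 = 11
  P[6] = -12 + 15 = 3

Answer: [10, 16, 9, 7, 16, 11, 3]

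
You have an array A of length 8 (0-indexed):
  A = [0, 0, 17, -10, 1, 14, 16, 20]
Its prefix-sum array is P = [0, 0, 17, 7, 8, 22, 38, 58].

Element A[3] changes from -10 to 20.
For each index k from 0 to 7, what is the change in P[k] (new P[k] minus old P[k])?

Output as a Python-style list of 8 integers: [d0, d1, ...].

Element change: A[3] -10 -> 20, delta = 30
For k < 3: P[k] unchanged, delta_P[k] = 0
For k >= 3: P[k] shifts by exactly 30
Delta array: [0, 0, 0, 30, 30, 30, 30, 30]

Answer: [0, 0, 0, 30, 30, 30, 30, 30]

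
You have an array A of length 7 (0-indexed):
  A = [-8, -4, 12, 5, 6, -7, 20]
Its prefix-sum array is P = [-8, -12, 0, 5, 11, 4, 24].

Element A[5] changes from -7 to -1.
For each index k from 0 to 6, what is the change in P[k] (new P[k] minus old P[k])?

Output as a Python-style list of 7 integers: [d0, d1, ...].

Answer: [0, 0, 0, 0, 0, 6, 6]

Derivation:
Element change: A[5] -7 -> -1, delta = 6
For k < 5: P[k] unchanged, delta_P[k] = 0
For k >= 5: P[k] shifts by exactly 6
Delta array: [0, 0, 0, 0, 0, 6, 6]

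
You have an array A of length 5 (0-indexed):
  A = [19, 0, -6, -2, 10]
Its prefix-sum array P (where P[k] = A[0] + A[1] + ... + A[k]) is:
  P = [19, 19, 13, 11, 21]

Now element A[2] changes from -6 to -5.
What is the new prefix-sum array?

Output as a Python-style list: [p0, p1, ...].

Answer: [19, 19, 14, 12, 22]

Derivation:
Change: A[2] -6 -> -5, delta = 1
P[k] for k < 2: unchanged (A[2] not included)
P[k] for k >= 2: shift by delta = 1
  P[0] = 19 + 0 = 19
  P[1] = 19 + 0 = 19
  P[2] = 13 + 1 = 14
  P[3] = 11 + 1 = 12
  P[4] = 21 + 1 = 22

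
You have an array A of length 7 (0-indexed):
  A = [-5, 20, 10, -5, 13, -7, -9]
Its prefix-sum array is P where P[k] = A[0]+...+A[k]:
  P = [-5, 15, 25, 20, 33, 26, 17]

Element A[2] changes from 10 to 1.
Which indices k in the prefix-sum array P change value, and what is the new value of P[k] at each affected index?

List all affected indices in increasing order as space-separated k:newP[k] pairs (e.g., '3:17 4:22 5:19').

Answer: 2:16 3:11 4:24 5:17 6:8

Derivation:
P[k] = A[0] + ... + A[k]
P[k] includes A[2] iff k >= 2
Affected indices: 2, 3, ..., 6; delta = -9
  P[2]: 25 + -9 = 16
  P[3]: 20 + -9 = 11
  P[4]: 33 + -9 = 24
  P[5]: 26 + -9 = 17
  P[6]: 17 + -9 = 8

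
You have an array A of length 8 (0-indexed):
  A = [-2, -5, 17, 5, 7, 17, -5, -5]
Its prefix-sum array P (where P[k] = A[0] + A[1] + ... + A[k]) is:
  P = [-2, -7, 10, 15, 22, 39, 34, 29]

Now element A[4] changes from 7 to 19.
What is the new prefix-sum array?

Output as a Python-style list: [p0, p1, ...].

Answer: [-2, -7, 10, 15, 34, 51, 46, 41]

Derivation:
Change: A[4] 7 -> 19, delta = 12
P[k] for k < 4: unchanged (A[4] not included)
P[k] for k >= 4: shift by delta = 12
  P[0] = -2 + 0 = -2
  P[1] = -7 + 0 = -7
  P[2] = 10 + 0 = 10
  P[3] = 15 + 0 = 15
  P[4] = 22 + 12 = 34
  P[5] = 39 + 12 = 51
  P[6] = 34 + 12 = 46
  P[7] = 29 + 12 = 41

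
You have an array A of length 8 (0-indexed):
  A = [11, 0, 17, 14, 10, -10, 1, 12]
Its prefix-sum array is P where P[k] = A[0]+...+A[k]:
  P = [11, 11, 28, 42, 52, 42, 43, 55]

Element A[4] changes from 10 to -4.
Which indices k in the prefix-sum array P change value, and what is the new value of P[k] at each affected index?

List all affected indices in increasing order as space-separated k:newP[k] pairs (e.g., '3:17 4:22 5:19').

Answer: 4:38 5:28 6:29 7:41

Derivation:
P[k] = A[0] + ... + A[k]
P[k] includes A[4] iff k >= 4
Affected indices: 4, 5, ..., 7; delta = -14
  P[4]: 52 + -14 = 38
  P[5]: 42 + -14 = 28
  P[6]: 43 + -14 = 29
  P[7]: 55 + -14 = 41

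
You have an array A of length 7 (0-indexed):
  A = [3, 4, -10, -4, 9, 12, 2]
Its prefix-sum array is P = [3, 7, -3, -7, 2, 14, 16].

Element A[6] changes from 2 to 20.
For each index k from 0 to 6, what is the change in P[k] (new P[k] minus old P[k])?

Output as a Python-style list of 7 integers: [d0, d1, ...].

Element change: A[6] 2 -> 20, delta = 18
For k < 6: P[k] unchanged, delta_P[k] = 0
For k >= 6: P[k] shifts by exactly 18
Delta array: [0, 0, 0, 0, 0, 0, 18]

Answer: [0, 0, 0, 0, 0, 0, 18]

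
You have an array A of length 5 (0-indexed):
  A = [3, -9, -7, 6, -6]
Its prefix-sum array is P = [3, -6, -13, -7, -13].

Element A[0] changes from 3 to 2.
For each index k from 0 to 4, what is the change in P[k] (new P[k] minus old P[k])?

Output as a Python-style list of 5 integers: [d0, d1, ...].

Element change: A[0] 3 -> 2, delta = -1
For k < 0: P[k] unchanged, delta_P[k] = 0
For k >= 0: P[k] shifts by exactly -1
Delta array: [-1, -1, -1, -1, -1]

Answer: [-1, -1, -1, -1, -1]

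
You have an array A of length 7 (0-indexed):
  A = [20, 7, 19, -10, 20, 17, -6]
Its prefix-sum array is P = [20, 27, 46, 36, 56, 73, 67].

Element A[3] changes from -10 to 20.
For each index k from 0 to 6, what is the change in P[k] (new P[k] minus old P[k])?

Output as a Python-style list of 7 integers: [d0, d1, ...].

Answer: [0, 0, 0, 30, 30, 30, 30]

Derivation:
Element change: A[3] -10 -> 20, delta = 30
For k < 3: P[k] unchanged, delta_P[k] = 0
For k >= 3: P[k] shifts by exactly 30
Delta array: [0, 0, 0, 30, 30, 30, 30]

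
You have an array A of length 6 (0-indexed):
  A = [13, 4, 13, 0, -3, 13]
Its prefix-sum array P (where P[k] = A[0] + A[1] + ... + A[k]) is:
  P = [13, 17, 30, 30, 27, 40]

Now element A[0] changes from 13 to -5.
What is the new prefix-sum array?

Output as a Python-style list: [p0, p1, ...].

Answer: [-5, -1, 12, 12, 9, 22]

Derivation:
Change: A[0] 13 -> -5, delta = -18
P[k] for k < 0: unchanged (A[0] not included)
P[k] for k >= 0: shift by delta = -18
  P[0] = 13 + -18 = -5
  P[1] = 17 + -18 = -1
  P[2] = 30 + -18 = 12
  P[3] = 30 + -18 = 12
  P[4] = 27 + -18 = 9
  P[5] = 40 + -18 = 22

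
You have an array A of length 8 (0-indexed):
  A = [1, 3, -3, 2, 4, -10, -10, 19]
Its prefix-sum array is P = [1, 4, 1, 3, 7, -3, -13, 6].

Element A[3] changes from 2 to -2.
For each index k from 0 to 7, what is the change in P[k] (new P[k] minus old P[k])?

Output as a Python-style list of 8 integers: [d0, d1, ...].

Element change: A[3] 2 -> -2, delta = -4
For k < 3: P[k] unchanged, delta_P[k] = 0
For k >= 3: P[k] shifts by exactly -4
Delta array: [0, 0, 0, -4, -4, -4, -4, -4]

Answer: [0, 0, 0, -4, -4, -4, -4, -4]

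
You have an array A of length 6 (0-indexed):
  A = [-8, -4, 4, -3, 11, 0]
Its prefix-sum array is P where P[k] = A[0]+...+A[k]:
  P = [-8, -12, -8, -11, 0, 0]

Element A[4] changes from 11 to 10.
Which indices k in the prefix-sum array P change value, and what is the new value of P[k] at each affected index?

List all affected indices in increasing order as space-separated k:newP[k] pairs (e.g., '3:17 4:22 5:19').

Answer: 4:-1 5:-1

Derivation:
P[k] = A[0] + ... + A[k]
P[k] includes A[4] iff k >= 4
Affected indices: 4, 5, ..., 5; delta = -1
  P[4]: 0 + -1 = -1
  P[5]: 0 + -1 = -1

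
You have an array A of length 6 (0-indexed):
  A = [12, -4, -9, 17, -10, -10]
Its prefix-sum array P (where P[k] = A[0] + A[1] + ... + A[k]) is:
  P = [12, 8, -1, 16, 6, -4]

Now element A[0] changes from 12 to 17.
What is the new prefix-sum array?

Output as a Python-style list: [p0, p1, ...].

Change: A[0] 12 -> 17, delta = 5
P[k] for k < 0: unchanged (A[0] not included)
P[k] for k >= 0: shift by delta = 5
  P[0] = 12 + 5 = 17
  P[1] = 8 + 5 = 13
  P[2] = -1 + 5 = 4
  P[3] = 16 + 5 = 21
  P[4] = 6 + 5 = 11
  P[5] = -4 + 5 = 1

Answer: [17, 13, 4, 21, 11, 1]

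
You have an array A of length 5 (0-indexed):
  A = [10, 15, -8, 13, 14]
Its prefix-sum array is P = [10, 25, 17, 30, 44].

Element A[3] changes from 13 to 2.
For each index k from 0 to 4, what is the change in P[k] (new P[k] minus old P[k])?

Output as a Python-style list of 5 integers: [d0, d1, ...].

Element change: A[3] 13 -> 2, delta = -11
For k < 3: P[k] unchanged, delta_P[k] = 0
For k >= 3: P[k] shifts by exactly -11
Delta array: [0, 0, 0, -11, -11]

Answer: [0, 0, 0, -11, -11]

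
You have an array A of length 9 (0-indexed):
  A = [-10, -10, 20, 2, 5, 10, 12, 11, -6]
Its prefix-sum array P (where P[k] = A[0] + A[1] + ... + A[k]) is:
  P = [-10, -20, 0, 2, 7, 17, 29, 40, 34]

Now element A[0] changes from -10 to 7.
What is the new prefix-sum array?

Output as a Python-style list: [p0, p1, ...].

Change: A[0] -10 -> 7, delta = 17
P[k] for k < 0: unchanged (A[0] not included)
P[k] for k >= 0: shift by delta = 17
  P[0] = -10 + 17 = 7
  P[1] = -20 + 17 = -3
  P[2] = 0 + 17 = 17
  P[3] = 2 + 17 = 19
  P[4] = 7 + 17 = 24
  P[5] = 17 + 17 = 34
  P[6] = 29 + 17 = 46
  P[7] = 40 + 17 = 57
  P[8] = 34 + 17 = 51

Answer: [7, -3, 17, 19, 24, 34, 46, 57, 51]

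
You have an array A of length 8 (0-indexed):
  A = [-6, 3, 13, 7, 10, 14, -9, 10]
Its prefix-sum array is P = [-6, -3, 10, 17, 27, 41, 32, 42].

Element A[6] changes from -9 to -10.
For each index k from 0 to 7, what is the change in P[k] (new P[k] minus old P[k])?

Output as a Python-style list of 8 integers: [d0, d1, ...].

Answer: [0, 0, 0, 0, 0, 0, -1, -1]

Derivation:
Element change: A[6] -9 -> -10, delta = -1
For k < 6: P[k] unchanged, delta_P[k] = 0
For k >= 6: P[k] shifts by exactly -1
Delta array: [0, 0, 0, 0, 0, 0, -1, -1]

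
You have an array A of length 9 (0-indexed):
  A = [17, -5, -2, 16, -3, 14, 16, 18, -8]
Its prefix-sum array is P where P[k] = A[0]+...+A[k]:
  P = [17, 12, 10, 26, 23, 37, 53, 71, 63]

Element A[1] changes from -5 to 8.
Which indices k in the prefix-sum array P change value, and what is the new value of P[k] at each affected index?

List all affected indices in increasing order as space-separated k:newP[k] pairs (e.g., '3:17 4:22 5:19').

P[k] = A[0] + ... + A[k]
P[k] includes A[1] iff k >= 1
Affected indices: 1, 2, ..., 8; delta = 13
  P[1]: 12 + 13 = 25
  P[2]: 10 + 13 = 23
  P[3]: 26 + 13 = 39
  P[4]: 23 + 13 = 36
  P[5]: 37 + 13 = 50
  P[6]: 53 + 13 = 66
  P[7]: 71 + 13 = 84
  P[8]: 63 + 13 = 76

Answer: 1:25 2:23 3:39 4:36 5:50 6:66 7:84 8:76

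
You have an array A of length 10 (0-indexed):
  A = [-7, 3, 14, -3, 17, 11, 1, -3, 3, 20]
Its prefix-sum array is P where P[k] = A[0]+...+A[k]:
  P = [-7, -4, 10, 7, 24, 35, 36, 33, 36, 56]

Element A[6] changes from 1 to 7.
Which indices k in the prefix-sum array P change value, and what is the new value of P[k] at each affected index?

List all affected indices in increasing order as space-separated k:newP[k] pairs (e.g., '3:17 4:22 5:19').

Answer: 6:42 7:39 8:42 9:62

Derivation:
P[k] = A[0] + ... + A[k]
P[k] includes A[6] iff k >= 6
Affected indices: 6, 7, ..., 9; delta = 6
  P[6]: 36 + 6 = 42
  P[7]: 33 + 6 = 39
  P[8]: 36 + 6 = 42
  P[9]: 56 + 6 = 62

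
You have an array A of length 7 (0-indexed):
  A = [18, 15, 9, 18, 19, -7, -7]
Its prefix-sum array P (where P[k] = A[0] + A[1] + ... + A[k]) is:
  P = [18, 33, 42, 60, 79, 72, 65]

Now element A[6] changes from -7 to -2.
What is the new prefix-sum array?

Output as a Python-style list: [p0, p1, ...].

Answer: [18, 33, 42, 60, 79, 72, 70]

Derivation:
Change: A[6] -7 -> -2, delta = 5
P[k] for k < 6: unchanged (A[6] not included)
P[k] for k >= 6: shift by delta = 5
  P[0] = 18 + 0 = 18
  P[1] = 33 + 0 = 33
  P[2] = 42 + 0 = 42
  P[3] = 60 + 0 = 60
  P[4] = 79 + 0 = 79
  P[5] = 72 + 0 = 72
  P[6] = 65 + 5 = 70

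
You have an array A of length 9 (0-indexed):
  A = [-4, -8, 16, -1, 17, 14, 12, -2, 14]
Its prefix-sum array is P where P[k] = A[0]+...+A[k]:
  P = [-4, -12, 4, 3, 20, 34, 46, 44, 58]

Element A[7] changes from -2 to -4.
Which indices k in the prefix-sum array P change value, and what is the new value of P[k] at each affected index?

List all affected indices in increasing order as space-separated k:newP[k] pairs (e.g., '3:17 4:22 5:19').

Answer: 7:42 8:56

Derivation:
P[k] = A[0] + ... + A[k]
P[k] includes A[7] iff k >= 7
Affected indices: 7, 8, ..., 8; delta = -2
  P[7]: 44 + -2 = 42
  P[8]: 58 + -2 = 56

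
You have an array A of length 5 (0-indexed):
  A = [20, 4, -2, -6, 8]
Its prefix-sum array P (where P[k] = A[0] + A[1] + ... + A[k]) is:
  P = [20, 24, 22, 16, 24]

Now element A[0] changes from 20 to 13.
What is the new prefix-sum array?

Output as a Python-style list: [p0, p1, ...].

Answer: [13, 17, 15, 9, 17]

Derivation:
Change: A[0] 20 -> 13, delta = -7
P[k] for k < 0: unchanged (A[0] not included)
P[k] for k >= 0: shift by delta = -7
  P[0] = 20 + -7 = 13
  P[1] = 24 + -7 = 17
  P[2] = 22 + -7 = 15
  P[3] = 16 + -7 = 9
  P[4] = 24 + -7 = 17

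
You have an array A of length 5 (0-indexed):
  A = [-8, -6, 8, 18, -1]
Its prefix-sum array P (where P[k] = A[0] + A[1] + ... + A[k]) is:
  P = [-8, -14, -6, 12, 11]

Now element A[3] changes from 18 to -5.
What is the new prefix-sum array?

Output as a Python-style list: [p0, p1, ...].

Change: A[3] 18 -> -5, delta = -23
P[k] for k < 3: unchanged (A[3] not included)
P[k] for k >= 3: shift by delta = -23
  P[0] = -8 + 0 = -8
  P[1] = -14 + 0 = -14
  P[2] = -6 + 0 = -6
  P[3] = 12 + -23 = -11
  P[4] = 11 + -23 = -12

Answer: [-8, -14, -6, -11, -12]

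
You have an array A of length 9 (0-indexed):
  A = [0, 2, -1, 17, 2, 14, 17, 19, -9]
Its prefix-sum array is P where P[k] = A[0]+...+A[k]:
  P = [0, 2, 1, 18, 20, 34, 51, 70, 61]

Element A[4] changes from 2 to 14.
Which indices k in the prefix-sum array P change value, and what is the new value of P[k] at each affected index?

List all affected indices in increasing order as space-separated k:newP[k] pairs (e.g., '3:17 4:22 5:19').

Answer: 4:32 5:46 6:63 7:82 8:73

Derivation:
P[k] = A[0] + ... + A[k]
P[k] includes A[4] iff k >= 4
Affected indices: 4, 5, ..., 8; delta = 12
  P[4]: 20 + 12 = 32
  P[5]: 34 + 12 = 46
  P[6]: 51 + 12 = 63
  P[7]: 70 + 12 = 82
  P[8]: 61 + 12 = 73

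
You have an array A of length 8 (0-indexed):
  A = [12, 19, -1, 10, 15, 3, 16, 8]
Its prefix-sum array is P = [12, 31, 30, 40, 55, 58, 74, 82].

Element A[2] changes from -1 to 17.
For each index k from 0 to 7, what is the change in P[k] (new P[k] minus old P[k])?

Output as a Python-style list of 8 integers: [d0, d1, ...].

Element change: A[2] -1 -> 17, delta = 18
For k < 2: P[k] unchanged, delta_P[k] = 0
For k >= 2: P[k] shifts by exactly 18
Delta array: [0, 0, 18, 18, 18, 18, 18, 18]

Answer: [0, 0, 18, 18, 18, 18, 18, 18]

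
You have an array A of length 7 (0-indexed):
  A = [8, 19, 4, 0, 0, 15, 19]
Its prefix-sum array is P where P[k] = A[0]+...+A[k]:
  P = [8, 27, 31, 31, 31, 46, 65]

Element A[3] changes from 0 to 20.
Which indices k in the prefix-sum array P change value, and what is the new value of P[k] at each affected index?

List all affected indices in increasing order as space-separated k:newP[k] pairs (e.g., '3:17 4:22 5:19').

Answer: 3:51 4:51 5:66 6:85

Derivation:
P[k] = A[0] + ... + A[k]
P[k] includes A[3] iff k >= 3
Affected indices: 3, 4, ..., 6; delta = 20
  P[3]: 31 + 20 = 51
  P[4]: 31 + 20 = 51
  P[5]: 46 + 20 = 66
  P[6]: 65 + 20 = 85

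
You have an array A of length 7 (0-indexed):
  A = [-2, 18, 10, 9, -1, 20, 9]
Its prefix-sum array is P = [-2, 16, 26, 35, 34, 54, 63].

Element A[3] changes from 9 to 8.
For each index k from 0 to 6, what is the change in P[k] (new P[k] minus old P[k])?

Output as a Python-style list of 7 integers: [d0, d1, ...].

Answer: [0, 0, 0, -1, -1, -1, -1]

Derivation:
Element change: A[3] 9 -> 8, delta = -1
For k < 3: P[k] unchanged, delta_P[k] = 0
For k >= 3: P[k] shifts by exactly -1
Delta array: [0, 0, 0, -1, -1, -1, -1]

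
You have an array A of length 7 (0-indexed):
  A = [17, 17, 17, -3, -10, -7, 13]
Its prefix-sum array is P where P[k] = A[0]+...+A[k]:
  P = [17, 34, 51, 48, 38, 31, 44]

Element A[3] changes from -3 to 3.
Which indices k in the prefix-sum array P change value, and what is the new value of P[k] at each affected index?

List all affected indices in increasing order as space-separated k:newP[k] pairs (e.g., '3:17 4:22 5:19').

P[k] = A[0] + ... + A[k]
P[k] includes A[3] iff k >= 3
Affected indices: 3, 4, ..., 6; delta = 6
  P[3]: 48 + 6 = 54
  P[4]: 38 + 6 = 44
  P[5]: 31 + 6 = 37
  P[6]: 44 + 6 = 50

Answer: 3:54 4:44 5:37 6:50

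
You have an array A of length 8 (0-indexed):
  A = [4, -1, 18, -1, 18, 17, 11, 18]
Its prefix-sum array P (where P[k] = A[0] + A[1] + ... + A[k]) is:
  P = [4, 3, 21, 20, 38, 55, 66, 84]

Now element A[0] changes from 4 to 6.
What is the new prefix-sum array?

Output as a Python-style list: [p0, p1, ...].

Answer: [6, 5, 23, 22, 40, 57, 68, 86]

Derivation:
Change: A[0] 4 -> 6, delta = 2
P[k] for k < 0: unchanged (A[0] not included)
P[k] for k >= 0: shift by delta = 2
  P[0] = 4 + 2 = 6
  P[1] = 3 + 2 = 5
  P[2] = 21 + 2 = 23
  P[3] = 20 + 2 = 22
  P[4] = 38 + 2 = 40
  P[5] = 55 + 2 = 57
  P[6] = 66 + 2 = 68
  P[7] = 84 + 2 = 86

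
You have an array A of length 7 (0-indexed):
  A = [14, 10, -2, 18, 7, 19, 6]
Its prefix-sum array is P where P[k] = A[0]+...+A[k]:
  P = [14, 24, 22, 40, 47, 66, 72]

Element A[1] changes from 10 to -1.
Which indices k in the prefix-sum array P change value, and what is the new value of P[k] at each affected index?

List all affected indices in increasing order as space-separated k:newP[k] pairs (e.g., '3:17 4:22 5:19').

Answer: 1:13 2:11 3:29 4:36 5:55 6:61

Derivation:
P[k] = A[0] + ... + A[k]
P[k] includes A[1] iff k >= 1
Affected indices: 1, 2, ..., 6; delta = -11
  P[1]: 24 + -11 = 13
  P[2]: 22 + -11 = 11
  P[3]: 40 + -11 = 29
  P[4]: 47 + -11 = 36
  P[5]: 66 + -11 = 55
  P[6]: 72 + -11 = 61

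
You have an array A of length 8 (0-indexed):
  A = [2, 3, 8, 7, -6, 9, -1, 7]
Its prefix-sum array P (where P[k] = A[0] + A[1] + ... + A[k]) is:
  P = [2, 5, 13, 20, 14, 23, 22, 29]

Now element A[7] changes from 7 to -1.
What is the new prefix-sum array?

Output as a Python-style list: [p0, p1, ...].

Change: A[7] 7 -> -1, delta = -8
P[k] for k < 7: unchanged (A[7] not included)
P[k] for k >= 7: shift by delta = -8
  P[0] = 2 + 0 = 2
  P[1] = 5 + 0 = 5
  P[2] = 13 + 0 = 13
  P[3] = 20 + 0 = 20
  P[4] = 14 + 0 = 14
  P[5] = 23 + 0 = 23
  P[6] = 22 + 0 = 22
  P[7] = 29 + -8 = 21

Answer: [2, 5, 13, 20, 14, 23, 22, 21]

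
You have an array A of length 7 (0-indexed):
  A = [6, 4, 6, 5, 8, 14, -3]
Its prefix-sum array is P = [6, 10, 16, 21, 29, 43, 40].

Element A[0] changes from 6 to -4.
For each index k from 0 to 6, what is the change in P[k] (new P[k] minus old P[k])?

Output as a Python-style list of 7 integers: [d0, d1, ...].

Answer: [-10, -10, -10, -10, -10, -10, -10]

Derivation:
Element change: A[0] 6 -> -4, delta = -10
For k < 0: P[k] unchanged, delta_P[k] = 0
For k >= 0: P[k] shifts by exactly -10
Delta array: [-10, -10, -10, -10, -10, -10, -10]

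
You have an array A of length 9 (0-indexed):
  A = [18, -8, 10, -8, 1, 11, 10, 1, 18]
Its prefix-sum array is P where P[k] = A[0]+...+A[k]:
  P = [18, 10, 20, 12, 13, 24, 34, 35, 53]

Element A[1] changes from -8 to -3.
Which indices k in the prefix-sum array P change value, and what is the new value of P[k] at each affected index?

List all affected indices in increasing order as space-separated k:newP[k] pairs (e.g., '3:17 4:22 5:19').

P[k] = A[0] + ... + A[k]
P[k] includes A[1] iff k >= 1
Affected indices: 1, 2, ..., 8; delta = 5
  P[1]: 10 + 5 = 15
  P[2]: 20 + 5 = 25
  P[3]: 12 + 5 = 17
  P[4]: 13 + 5 = 18
  P[5]: 24 + 5 = 29
  P[6]: 34 + 5 = 39
  P[7]: 35 + 5 = 40
  P[8]: 53 + 5 = 58

Answer: 1:15 2:25 3:17 4:18 5:29 6:39 7:40 8:58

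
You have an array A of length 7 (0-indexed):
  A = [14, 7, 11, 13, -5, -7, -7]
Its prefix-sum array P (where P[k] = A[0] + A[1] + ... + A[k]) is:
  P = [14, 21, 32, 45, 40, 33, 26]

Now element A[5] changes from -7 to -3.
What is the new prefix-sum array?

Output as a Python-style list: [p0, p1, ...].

Answer: [14, 21, 32, 45, 40, 37, 30]

Derivation:
Change: A[5] -7 -> -3, delta = 4
P[k] for k < 5: unchanged (A[5] not included)
P[k] for k >= 5: shift by delta = 4
  P[0] = 14 + 0 = 14
  P[1] = 21 + 0 = 21
  P[2] = 32 + 0 = 32
  P[3] = 45 + 0 = 45
  P[4] = 40 + 0 = 40
  P[5] = 33 + 4 = 37
  P[6] = 26 + 4 = 30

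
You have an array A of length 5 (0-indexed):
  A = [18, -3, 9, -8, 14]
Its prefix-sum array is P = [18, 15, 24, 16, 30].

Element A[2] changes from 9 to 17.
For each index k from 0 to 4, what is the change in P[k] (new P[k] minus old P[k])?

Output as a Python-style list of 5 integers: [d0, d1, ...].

Element change: A[2] 9 -> 17, delta = 8
For k < 2: P[k] unchanged, delta_P[k] = 0
For k >= 2: P[k] shifts by exactly 8
Delta array: [0, 0, 8, 8, 8]

Answer: [0, 0, 8, 8, 8]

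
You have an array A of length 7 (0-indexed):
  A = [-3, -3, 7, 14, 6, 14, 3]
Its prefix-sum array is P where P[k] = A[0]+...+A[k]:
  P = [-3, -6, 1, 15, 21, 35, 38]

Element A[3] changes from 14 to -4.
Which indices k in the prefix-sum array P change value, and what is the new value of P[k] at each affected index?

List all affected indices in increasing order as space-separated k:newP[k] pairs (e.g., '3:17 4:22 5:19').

Answer: 3:-3 4:3 5:17 6:20

Derivation:
P[k] = A[0] + ... + A[k]
P[k] includes A[3] iff k >= 3
Affected indices: 3, 4, ..., 6; delta = -18
  P[3]: 15 + -18 = -3
  P[4]: 21 + -18 = 3
  P[5]: 35 + -18 = 17
  P[6]: 38 + -18 = 20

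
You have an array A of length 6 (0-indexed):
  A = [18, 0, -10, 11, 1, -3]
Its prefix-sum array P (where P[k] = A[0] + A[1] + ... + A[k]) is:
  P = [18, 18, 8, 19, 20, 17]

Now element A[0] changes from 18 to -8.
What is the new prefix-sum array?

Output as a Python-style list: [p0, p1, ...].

Change: A[0] 18 -> -8, delta = -26
P[k] for k < 0: unchanged (A[0] not included)
P[k] for k >= 0: shift by delta = -26
  P[0] = 18 + -26 = -8
  P[1] = 18 + -26 = -8
  P[2] = 8 + -26 = -18
  P[3] = 19 + -26 = -7
  P[4] = 20 + -26 = -6
  P[5] = 17 + -26 = -9

Answer: [-8, -8, -18, -7, -6, -9]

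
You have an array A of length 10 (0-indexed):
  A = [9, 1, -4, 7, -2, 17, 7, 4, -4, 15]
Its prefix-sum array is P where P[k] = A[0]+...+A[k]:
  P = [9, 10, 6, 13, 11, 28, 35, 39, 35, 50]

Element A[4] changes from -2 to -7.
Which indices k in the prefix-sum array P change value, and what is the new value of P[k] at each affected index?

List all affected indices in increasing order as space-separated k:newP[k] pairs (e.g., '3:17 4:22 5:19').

Answer: 4:6 5:23 6:30 7:34 8:30 9:45

Derivation:
P[k] = A[0] + ... + A[k]
P[k] includes A[4] iff k >= 4
Affected indices: 4, 5, ..., 9; delta = -5
  P[4]: 11 + -5 = 6
  P[5]: 28 + -5 = 23
  P[6]: 35 + -5 = 30
  P[7]: 39 + -5 = 34
  P[8]: 35 + -5 = 30
  P[9]: 50 + -5 = 45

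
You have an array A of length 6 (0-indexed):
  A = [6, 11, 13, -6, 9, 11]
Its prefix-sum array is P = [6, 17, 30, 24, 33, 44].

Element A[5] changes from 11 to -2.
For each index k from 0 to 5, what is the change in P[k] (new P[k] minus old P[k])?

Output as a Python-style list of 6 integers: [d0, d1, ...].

Element change: A[5] 11 -> -2, delta = -13
For k < 5: P[k] unchanged, delta_P[k] = 0
For k >= 5: P[k] shifts by exactly -13
Delta array: [0, 0, 0, 0, 0, -13]

Answer: [0, 0, 0, 0, 0, -13]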